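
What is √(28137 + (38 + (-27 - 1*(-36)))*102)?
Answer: 3*√3659 ≈ 181.47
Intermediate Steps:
√(28137 + (38 + (-27 - 1*(-36)))*102) = √(28137 + (38 + (-27 + 36))*102) = √(28137 + (38 + 9)*102) = √(28137 + 47*102) = √(28137 + 4794) = √32931 = 3*√3659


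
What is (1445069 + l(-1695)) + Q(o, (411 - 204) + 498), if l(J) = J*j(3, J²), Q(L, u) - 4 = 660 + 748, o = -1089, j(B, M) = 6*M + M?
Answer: -34086995144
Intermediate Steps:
j(B, M) = 7*M
Q(L, u) = 1412 (Q(L, u) = 4 + (660 + 748) = 4 + 1408 = 1412)
l(J) = 7*J³ (l(J) = J*(7*J²) = 7*J³)
(1445069 + l(-1695)) + Q(o, (411 - 204) + 498) = (1445069 + 7*(-1695)³) + 1412 = (1445069 + 7*(-4869777375)) + 1412 = (1445069 - 34088441625) + 1412 = -34086996556 + 1412 = -34086995144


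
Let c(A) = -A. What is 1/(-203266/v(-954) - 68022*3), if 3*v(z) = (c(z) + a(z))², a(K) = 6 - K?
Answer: -610566/124595862989 ≈ -4.9004e-6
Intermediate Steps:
v(z) = (6 - 2*z)²/3 (v(z) = (-z + (6 - z))²/3 = (6 - 2*z)²/3)
1/(-203266/v(-954) - 68022*3) = 1/(-203266*3/(4*(-3 - 954)²) - 68022*3) = 1/(-203266/((4/3)*(-957)²) - 204066) = 1/(-203266/((4/3)*915849) - 204066) = 1/(-203266/1221132 - 204066) = 1/(-203266*1/1221132 - 204066) = 1/(-101633/610566 - 204066) = 1/(-124595862989/610566) = -610566/124595862989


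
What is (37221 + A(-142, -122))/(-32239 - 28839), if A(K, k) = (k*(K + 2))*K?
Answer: 2388139/61078 ≈ 39.100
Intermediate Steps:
A(K, k) = K*k*(2 + K) (A(K, k) = (k*(2 + K))*K = K*k*(2 + K))
(37221 + A(-142, -122))/(-32239 - 28839) = (37221 - 142*(-122)*(2 - 142))/(-32239 - 28839) = (37221 - 142*(-122)*(-140))/(-61078) = (37221 - 2425360)*(-1/61078) = -2388139*(-1/61078) = 2388139/61078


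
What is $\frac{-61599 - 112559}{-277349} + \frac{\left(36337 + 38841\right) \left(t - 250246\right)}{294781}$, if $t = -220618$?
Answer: $- \frac{185239977323170}{1542588973} \approx -1.2008 \cdot 10^{5}$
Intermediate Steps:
$\frac{-61599 - 112559}{-277349} + \frac{\left(36337 + 38841\right) \left(t - 250246\right)}{294781} = \frac{-61599 - 112559}{-277349} + \frac{\left(36337 + 38841\right) \left(-220618 - 250246\right)}{294781} = \left(-61599 - 112559\right) \left(- \frac{1}{277349}\right) + 75178 \left(-470864\right) \frac{1}{294781} = \left(-174158\right) \left(- \frac{1}{277349}\right) - \frac{35398613792}{294781} = \frac{3286}{5233} - \frac{35398613792}{294781} = - \frac{185239977323170}{1542588973}$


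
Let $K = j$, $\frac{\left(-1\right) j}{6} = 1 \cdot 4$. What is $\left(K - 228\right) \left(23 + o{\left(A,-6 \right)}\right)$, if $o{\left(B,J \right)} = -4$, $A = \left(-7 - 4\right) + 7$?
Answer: $-4788$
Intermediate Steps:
$A = -4$ ($A = -11 + 7 = -4$)
$j = -24$ ($j = - 6 \cdot 1 \cdot 4 = \left(-6\right) 4 = -24$)
$K = -24$
$\left(K - 228\right) \left(23 + o{\left(A,-6 \right)}\right) = \left(-24 - 228\right) \left(23 - 4\right) = \left(-252\right) 19 = -4788$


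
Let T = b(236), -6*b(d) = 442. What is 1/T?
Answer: -3/221 ≈ -0.013575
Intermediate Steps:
b(d) = -221/3 (b(d) = -⅙*442 = -221/3)
T = -221/3 ≈ -73.667
1/T = 1/(-221/3) = -3/221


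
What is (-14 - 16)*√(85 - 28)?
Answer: -30*√57 ≈ -226.50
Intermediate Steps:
(-14 - 16)*√(85 - 28) = -30*√57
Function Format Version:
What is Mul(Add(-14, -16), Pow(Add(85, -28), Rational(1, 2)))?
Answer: Mul(-30, Pow(57, Rational(1, 2))) ≈ -226.50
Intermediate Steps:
Mul(Add(-14, -16), Pow(Add(85, -28), Rational(1, 2))) = Mul(-30, Pow(57, Rational(1, 2)))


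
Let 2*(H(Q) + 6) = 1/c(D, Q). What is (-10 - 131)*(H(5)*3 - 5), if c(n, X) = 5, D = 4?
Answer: 32007/10 ≈ 3200.7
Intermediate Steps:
H(Q) = -59/10 (H(Q) = -6 + (½)/5 = -6 + (½)*(⅕) = -6 + ⅒ = -59/10)
(-10 - 131)*(H(5)*3 - 5) = (-10 - 131)*(-59/10*3 - 5) = -141*(-177/10 - 5) = -141*(-227/10) = 32007/10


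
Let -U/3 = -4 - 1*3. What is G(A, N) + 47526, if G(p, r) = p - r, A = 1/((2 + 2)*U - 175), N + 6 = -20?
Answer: 4327231/91 ≈ 47552.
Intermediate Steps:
N = -26 (N = -6 - 20 = -26)
U = 21 (U = -3*(-4 - 1*3) = -3*(-4 - 3) = -3*(-7) = 21)
A = -1/91 (A = 1/((2 + 2)*21 - 175) = 1/(4*21 - 175) = 1/(84 - 175) = 1/(-91) = -1/91 ≈ -0.010989)
G(A, N) + 47526 = (-1/91 - 1*(-26)) + 47526 = (-1/91 + 26) + 47526 = 2365/91 + 47526 = 4327231/91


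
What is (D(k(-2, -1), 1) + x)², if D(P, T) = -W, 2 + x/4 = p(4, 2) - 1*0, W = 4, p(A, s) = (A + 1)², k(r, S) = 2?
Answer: 7744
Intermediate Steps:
p(A, s) = (1 + A)²
x = 92 (x = -8 + 4*((1 + 4)² - 1*0) = -8 + 4*(5² + 0) = -8 + 4*(25 + 0) = -8 + 4*25 = -8 + 100 = 92)
D(P, T) = -4 (D(P, T) = -1*4 = -4)
(D(k(-2, -1), 1) + x)² = (-4 + 92)² = 88² = 7744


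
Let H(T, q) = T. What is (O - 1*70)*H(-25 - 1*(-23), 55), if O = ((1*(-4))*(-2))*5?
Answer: 60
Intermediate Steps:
O = 40 (O = -4*(-2)*5 = 8*5 = 40)
(O - 1*70)*H(-25 - 1*(-23), 55) = (40 - 1*70)*(-25 - 1*(-23)) = (40 - 70)*(-25 + 23) = -30*(-2) = 60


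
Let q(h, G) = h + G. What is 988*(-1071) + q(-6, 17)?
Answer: -1058137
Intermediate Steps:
q(h, G) = G + h
988*(-1071) + q(-6, 17) = 988*(-1071) + (17 - 6) = -1058148 + 11 = -1058137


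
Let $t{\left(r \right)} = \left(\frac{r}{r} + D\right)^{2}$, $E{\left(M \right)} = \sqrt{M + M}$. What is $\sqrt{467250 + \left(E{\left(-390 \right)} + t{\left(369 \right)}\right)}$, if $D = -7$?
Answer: $\sqrt{467286 + 2 i \sqrt{195}} \approx 683.58 + 0.02 i$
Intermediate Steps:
$E{\left(M \right)} = \sqrt{2} \sqrt{M}$ ($E{\left(M \right)} = \sqrt{2 M} = \sqrt{2} \sqrt{M}$)
$t{\left(r \right)} = 36$ ($t{\left(r \right)} = \left(\frac{r}{r} - 7\right)^{2} = \left(1 - 7\right)^{2} = \left(-6\right)^{2} = 36$)
$\sqrt{467250 + \left(E{\left(-390 \right)} + t{\left(369 \right)}\right)} = \sqrt{467250 + \left(\sqrt{2} \sqrt{-390} + 36\right)} = \sqrt{467250 + \left(\sqrt{2} i \sqrt{390} + 36\right)} = \sqrt{467250 + \left(2 i \sqrt{195} + 36\right)} = \sqrt{467250 + \left(36 + 2 i \sqrt{195}\right)} = \sqrt{467286 + 2 i \sqrt{195}}$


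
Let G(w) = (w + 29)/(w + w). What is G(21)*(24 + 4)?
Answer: 100/3 ≈ 33.333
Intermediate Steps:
G(w) = (29 + w)/(2*w) (G(w) = (29 + w)/((2*w)) = (29 + w)*(1/(2*w)) = (29 + w)/(2*w))
G(21)*(24 + 4) = ((1/2)*(29 + 21)/21)*(24 + 4) = ((1/2)*(1/21)*50)*28 = (25/21)*28 = 100/3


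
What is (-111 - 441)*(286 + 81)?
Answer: -202584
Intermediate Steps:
(-111 - 441)*(286 + 81) = -552*367 = -202584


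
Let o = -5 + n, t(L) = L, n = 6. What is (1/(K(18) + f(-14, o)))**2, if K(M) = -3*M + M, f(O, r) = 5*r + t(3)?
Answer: 1/784 ≈ 0.0012755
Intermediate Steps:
o = 1 (o = -5 + 6 = 1)
f(O, r) = 3 + 5*r (f(O, r) = 5*r + 3 = 3 + 5*r)
K(M) = -2*M
(1/(K(18) + f(-14, o)))**2 = (1/(-2*18 + (3 + 5*1)))**2 = (1/(-36 + (3 + 5)))**2 = (1/(-36 + 8))**2 = (1/(-28))**2 = (-1/28)**2 = 1/784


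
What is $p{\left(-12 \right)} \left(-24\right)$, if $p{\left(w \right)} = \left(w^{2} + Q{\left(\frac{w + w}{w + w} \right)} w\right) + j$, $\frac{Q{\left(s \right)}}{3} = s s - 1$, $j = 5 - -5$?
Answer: $-3696$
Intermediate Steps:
$j = 10$ ($j = 5 + 5 = 10$)
$Q{\left(s \right)} = -3 + 3 s^{2}$ ($Q{\left(s \right)} = 3 \left(s s - 1\right) = 3 \left(s^{2} - 1\right) = 3 \left(-1 + s^{2}\right) = -3 + 3 s^{2}$)
$p{\left(w \right)} = 10 + w^{2}$ ($p{\left(w \right)} = \left(w^{2} + \left(-3 + 3 \left(\frac{w + w}{w + w}\right)^{2}\right) w\right) + 10 = \left(w^{2} + \left(-3 + 3 \left(\frac{2 w}{2 w}\right)^{2}\right) w\right) + 10 = \left(w^{2} + \left(-3 + 3 \left(2 w \frac{1}{2 w}\right)^{2}\right) w\right) + 10 = \left(w^{2} + \left(-3 + 3 \cdot 1^{2}\right) w\right) + 10 = \left(w^{2} + \left(-3 + 3 \cdot 1\right) w\right) + 10 = \left(w^{2} + \left(-3 + 3\right) w\right) + 10 = \left(w^{2} + 0 w\right) + 10 = \left(w^{2} + 0\right) + 10 = w^{2} + 10 = 10 + w^{2}$)
$p{\left(-12 \right)} \left(-24\right) = \left(10 + \left(-12\right)^{2}\right) \left(-24\right) = \left(10 + 144\right) \left(-24\right) = 154 \left(-24\right) = -3696$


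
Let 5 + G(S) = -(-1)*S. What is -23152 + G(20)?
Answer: -23137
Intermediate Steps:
G(S) = -5 + S (G(S) = -5 - (-1)*S = -5 + S)
-23152 + G(20) = -23152 + (-5 + 20) = -23152 + 15 = -23137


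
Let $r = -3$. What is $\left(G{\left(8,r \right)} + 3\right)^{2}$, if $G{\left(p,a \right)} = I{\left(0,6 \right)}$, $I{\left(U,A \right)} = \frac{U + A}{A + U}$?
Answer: $16$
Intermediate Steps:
$I{\left(U,A \right)} = 1$ ($I{\left(U,A \right)} = \frac{A + U}{A + U} = 1$)
$G{\left(p,a \right)} = 1$
$\left(G{\left(8,r \right)} + 3\right)^{2} = \left(1 + 3\right)^{2} = 4^{2} = 16$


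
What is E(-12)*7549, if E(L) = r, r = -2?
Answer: -15098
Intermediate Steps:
E(L) = -2
E(-12)*7549 = -2*7549 = -15098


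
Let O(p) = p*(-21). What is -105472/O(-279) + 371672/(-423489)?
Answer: -15614619352/827074017 ≈ -18.879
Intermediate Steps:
O(p) = -21*p
-105472/O(-279) + 371672/(-423489) = -105472/((-21*(-279))) + 371672/(-423489) = -105472/5859 + 371672*(-1/423489) = -105472*1/5859 - 371672/423489 = -105472/5859 - 371672/423489 = -15614619352/827074017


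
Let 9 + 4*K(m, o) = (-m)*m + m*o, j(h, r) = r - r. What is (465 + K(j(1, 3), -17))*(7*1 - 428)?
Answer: -779271/4 ≈ -1.9482e+5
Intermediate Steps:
j(h, r) = 0
K(m, o) = -9/4 - m**2/4 + m*o/4 (K(m, o) = -9/4 + ((-m)*m + m*o)/4 = -9/4 + (-m**2 + m*o)/4 = -9/4 + (-m**2/4 + m*o/4) = -9/4 - m**2/4 + m*o/4)
(465 + K(j(1, 3), -17))*(7*1 - 428) = (465 + (-9/4 - 1/4*0**2 + (1/4)*0*(-17)))*(7*1 - 428) = (465 + (-9/4 - 1/4*0 + 0))*(7 - 428) = (465 + (-9/4 + 0 + 0))*(-421) = (465 - 9/4)*(-421) = (1851/4)*(-421) = -779271/4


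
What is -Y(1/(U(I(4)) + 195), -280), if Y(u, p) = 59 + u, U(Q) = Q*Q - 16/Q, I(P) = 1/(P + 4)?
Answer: -253115/4289 ≈ -59.015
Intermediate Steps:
I(P) = 1/(4 + P)
U(Q) = Q**2 - 16/Q
-Y(1/(U(I(4)) + 195), -280) = -(59 + 1/((-16 + (1/(4 + 4))**3)/(1/(4 + 4)) + 195)) = -(59 + 1/((-16 + (1/8)**3)/(1/8) + 195)) = -(59 + 1/(8*(-16 + 1/512) + 195)) = -(59 + 1/(8*(-8191/512) + 195)) = -(59 + 1/(-8191/64 + 195)) = -(59 + 1/(4289/64)) = -(59 + 64/4289) = -1*253115/4289 = -253115/4289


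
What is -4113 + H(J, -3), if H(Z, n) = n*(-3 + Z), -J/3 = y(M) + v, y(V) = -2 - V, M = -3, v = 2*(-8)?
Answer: -4239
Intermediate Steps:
v = -16
J = 45 (J = -3*((-2 - 1*(-3)) - 16) = -3*((-2 + 3) - 16) = -3*(1 - 16) = -3*(-15) = 45)
-4113 + H(J, -3) = -4113 - 3*(-3 + 45) = -4113 - 3*42 = -4113 - 126 = -4239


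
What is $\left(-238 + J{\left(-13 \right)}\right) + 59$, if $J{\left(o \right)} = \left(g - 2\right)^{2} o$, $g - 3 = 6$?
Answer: $-816$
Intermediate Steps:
$g = 9$ ($g = 3 + 6 = 9$)
$J{\left(o \right)} = 49 o$ ($J{\left(o \right)} = \left(9 - 2\right)^{2} o = 7^{2} o = 49 o$)
$\left(-238 + J{\left(-13 \right)}\right) + 59 = \left(-238 + 49 \left(-13\right)\right) + 59 = \left(-238 - 637\right) + 59 = -875 + 59 = -816$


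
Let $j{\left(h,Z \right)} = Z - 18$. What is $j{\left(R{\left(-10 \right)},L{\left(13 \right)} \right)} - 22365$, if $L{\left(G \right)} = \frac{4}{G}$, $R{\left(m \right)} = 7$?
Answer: $- \frac{290975}{13} \approx -22383.0$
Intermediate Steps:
$j{\left(h,Z \right)} = -18 + Z$
$j{\left(R{\left(-10 \right)},L{\left(13 \right)} \right)} - 22365 = \left(-18 + \frac{4}{13}\right) - 22365 = - \frac{230}{13} - 22365 = - \frac{290975}{13}$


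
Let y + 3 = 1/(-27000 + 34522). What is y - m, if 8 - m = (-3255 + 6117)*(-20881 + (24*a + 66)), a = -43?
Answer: -470321512249/7522 ≈ -6.2526e+7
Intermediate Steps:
y = -22565/7522 (y = -3 + 1/(-27000 + 34522) = -3 + 1/7522 = -22565/7522 ≈ -2.9999)
m = 62526122 (m = 8 - (-3255 + 6117)*(-20881 + (24*(-43) + 66)) = 8 - 2862*(-20881 + (-1032 + 66)) = 8 - 2862*(-20881 - 966) = 8 - 2862*(-21847) = 8 - 1*(-62526114) = 8 + 62526114 = 62526122)
y - m = -22565/7522 - 1*62526122 = -22565/7522 - 62526122 = -470321512249/7522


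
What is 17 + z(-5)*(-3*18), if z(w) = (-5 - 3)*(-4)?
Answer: -1711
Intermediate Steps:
z(w) = 32 (z(w) = -8*(-4) = 32)
17 + z(-5)*(-3*18) = 17 + 32*(-3*18) = 17 + 32*(-54) = 17 - 1728 = -1711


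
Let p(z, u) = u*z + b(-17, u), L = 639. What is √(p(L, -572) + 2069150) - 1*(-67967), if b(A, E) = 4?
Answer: 67967 + 3*√189294 ≈ 69272.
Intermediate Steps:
p(z, u) = 4 + u*z (p(z, u) = u*z + 4 = 4 + u*z)
√(p(L, -572) + 2069150) - 1*(-67967) = √((4 - 572*639) + 2069150) - 1*(-67967) = √((4 - 365508) + 2069150) + 67967 = √(-365504 + 2069150) + 67967 = √1703646 + 67967 = 3*√189294 + 67967 = 67967 + 3*√189294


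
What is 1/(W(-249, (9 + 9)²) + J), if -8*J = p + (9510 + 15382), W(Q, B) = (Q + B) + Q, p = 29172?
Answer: -1/6932 ≈ -0.00014426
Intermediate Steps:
W(Q, B) = B + 2*Q (W(Q, B) = (B + Q) + Q = B + 2*Q)
J = -6758 (J = -(29172 + (9510 + 15382))/8 = -(29172 + 24892)/8 = -⅛*54064 = -6758)
1/(W(-249, (9 + 9)²) + J) = 1/(((9 + 9)² + 2*(-249)) - 6758) = 1/((18² - 498) - 6758) = 1/((324 - 498) - 6758) = 1/(-174 - 6758) = 1/(-6932) = -1/6932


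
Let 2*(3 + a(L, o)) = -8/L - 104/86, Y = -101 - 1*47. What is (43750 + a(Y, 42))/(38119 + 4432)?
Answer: 69600558/67698641 ≈ 1.0281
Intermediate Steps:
Y = -148 (Y = -101 - 47 = -148)
a(L, o) = -155/43 - 4/L (a(L, o) = -3 + (-8/L - 104/86)/2 = -3 + (-8/L - 104*1/86)/2 = -3 + (-8/L - 52/43)/2 = -3 + (-52/43 - 8/L)/2 = -3 + (-26/43 - 4/L) = -155/43 - 4/L)
(43750 + a(Y, 42))/(38119 + 4432) = (43750 + (-155/43 - 4/(-148)))/(38119 + 4432) = (43750 + (-155/43 - 4*(-1/148)))/42551 = (43750 + (-155/43 + 1/37))*(1/42551) = (43750 - 5692/1591)*(1/42551) = (69600558/1591)*(1/42551) = 69600558/67698641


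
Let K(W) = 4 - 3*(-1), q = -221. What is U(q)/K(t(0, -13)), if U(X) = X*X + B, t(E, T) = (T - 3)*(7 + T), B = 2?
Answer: 48843/7 ≈ 6977.6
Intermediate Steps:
t(E, T) = (-3 + T)*(7 + T)
U(X) = 2 + X² (U(X) = X*X + 2 = X² + 2 = 2 + X²)
K(W) = 7 (K(W) = 4 + 3 = 7)
U(q)/K(t(0, -13)) = (2 + (-221)²)/7 = (2 + 48841)*(⅐) = 48843*(⅐) = 48843/7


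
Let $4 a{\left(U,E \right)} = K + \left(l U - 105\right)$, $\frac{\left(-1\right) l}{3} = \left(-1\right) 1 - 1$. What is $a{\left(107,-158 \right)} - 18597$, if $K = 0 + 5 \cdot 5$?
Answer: $- \frac{36913}{2} \approx -18457.0$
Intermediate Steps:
$l = 6$ ($l = - 3 \left(\left(-1\right) 1 - 1\right) = - 3 \left(-1 - 1\right) = \left(-3\right) \left(-2\right) = 6$)
$K = 25$ ($K = 0 + 25 = 25$)
$a{\left(U,E \right)} = -20 + \frac{3 U}{2}$ ($a{\left(U,E \right)} = \frac{25 + \left(6 U - 105\right)}{4} = \frac{25 + \left(-105 + 6 U\right)}{4} = \frac{-80 + 6 U}{4} = -20 + \frac{3 U}{2}$)
$a{\left(107,-158 \right)} - 18597 = \left(-20 + \frac{3}{2} \cdot 107\right) - 18597 = \left(-20 + \frac{321}{2}\right) - 18597 = \frac{281}{2} - 18597 = - \frac{36913}{2}$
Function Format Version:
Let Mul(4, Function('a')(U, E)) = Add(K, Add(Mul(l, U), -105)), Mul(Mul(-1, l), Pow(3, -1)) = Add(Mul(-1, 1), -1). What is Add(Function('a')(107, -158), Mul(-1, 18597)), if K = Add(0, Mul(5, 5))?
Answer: Rational(-36913, 2) ≈ -18457.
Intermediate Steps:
l = 6 (l = Mul(-3, Add(Mul(-1, 1), -1)) = Mul(-3, Add(-1, -1)) = Mul(-3, -2) = 6)
K = 25 (K = Add(0, 25) = 25)
Function('a')(U, E) = Add(-20, Mul(Rational(3, 2), U)) (Function('a')(U, E) = Mul(Rational(1, 4), Add(25, Add(Mul(6, U), -105))) = Mul(Rational(1, 4), Add(25, Add(-105, Mul(6, U)))) = Mul(Rational(1, 4), Add(-80, Mul(6, U))) = Add(-20, Mul(Rational(3, 2), U)))
Add(Function('a')(107, -158), Mul(-1, 18597)) = Add(Add(-20, Mul(Rational(3, 2), 107)), Mul(-1, 18597)) = Add(Add(-20, Rational(321, 2)), -18597) = Add(Rational(281, 2), -18597) = Rational(-36913, 2)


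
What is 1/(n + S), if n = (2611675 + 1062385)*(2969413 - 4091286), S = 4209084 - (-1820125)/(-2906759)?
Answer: -2906759/11981150477191515789 ≈ -2.4261e-13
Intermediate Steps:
S = 12234790978631/2906759 (S = 4209084 - (-1820125)*(-1)/2906759 = 4209084 - 1*1820125/2906759 = 4209084 - 1820125/2906759 = 12234790978631/2906759 ≈ 4.2091e+6)
n = -4121828714380 (n = 3674060*(-1121873) = -4121828714380)
1/(n + S) = 1/(-4121828714380 + 12234790978631/2906759) = 1/(-11981150477191515789/2906759) = -2906759/11981150477191515789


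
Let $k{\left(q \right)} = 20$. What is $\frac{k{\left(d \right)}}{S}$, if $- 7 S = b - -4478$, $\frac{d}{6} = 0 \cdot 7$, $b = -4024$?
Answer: $- \frac{70}{227} \approx -0.30837$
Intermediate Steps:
$d = 0$ ($d = 6 \cdot 0 \cdot 7 = 6 \cdot 0 = 0$)
$S = - \frac{454}{7}$ ($S = - \frac{-4024 - -4478}{7} = - \frac{-4024 + 4478}{7} = \left(- \frac{1}{7}\right) 454 = - \frac{454}{7} \approx -64.857$)
$\frac{k{\left(d \right)}}{S} = \frac{20}{- \frac{454}{7}} = 20 \left(- \frac{7}{454}\right) = - \frac{70}{227}$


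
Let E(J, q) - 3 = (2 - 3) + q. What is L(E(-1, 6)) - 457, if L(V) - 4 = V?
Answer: -445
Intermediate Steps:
E(J, q) = 2 + q (E(J, q) = 3 + ((2 - 3) + q) = 3 + (-1 + q) = 2 + q)
L(V) = 4 + V
L(E(-1, 6)) - 457 = (4 + (2 + 6)) - 457 = (4 + 8) - 457 = 12 - 457 = -445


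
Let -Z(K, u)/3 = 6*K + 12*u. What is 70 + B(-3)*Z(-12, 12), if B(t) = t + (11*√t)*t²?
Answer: 718 - 21384*I*√3 ≈ 718.0 - 37038.0*I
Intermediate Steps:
Z(K, u) = -36*u - 18*K (Z(K, u) = -3*(6*K + 12*u) = -36*u - 18*K)
B(t) = t + 11*t^(5/2)
70 + B(-3)*Z(-12, 12) = 70 + (-3 + 11*(-3)^(5/2))*(-36*12 - 18*(-12)) = 70 + (-3 + 11*(9*I*√3))*(-432 + 216) = 70 + (-3 + 99*I*√3)*(-216) = 70 + (648 - 21384*I*√3) = 718 - 21384*I*√3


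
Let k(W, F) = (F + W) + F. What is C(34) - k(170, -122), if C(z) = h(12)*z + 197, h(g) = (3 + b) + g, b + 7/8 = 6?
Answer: 3821/4 ≈ 955.25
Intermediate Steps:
b = 41/8 (b = -7/8 + 6 = 41/8 ≈ 5.1250)
h(g) = 65/8 + g (h(g) = (3 + 41/8) + g = 65/8 + g)
k(W, F) = W + 2*F
C(z) = 197 + 161*z/8 (C(z) = (65/8 + 12)*z + 197 = 161*z/8 + 197 = 197 + 161*z/8)
C(34) - k(170, -122) = (197 + (161/8)*34) - (170 + 2*(-122)) = (197 + 2737/4) - (170 - 244) = 3525/4 - 1*(-74) = 3525/4 + 74 = 3821/4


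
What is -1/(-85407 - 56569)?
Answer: 1/141976 ≈ 7.0434e-6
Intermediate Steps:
-1/(-85407 - 56569) = -1/(-141976) = -1*(-1/141976) = 1/141976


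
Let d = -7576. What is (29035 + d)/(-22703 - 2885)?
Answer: -21459/25588 ≈ -0.83864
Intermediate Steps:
(29035 + d)/(-22703 - 2885) = (29035 - 7576)/(-22703 - 2885) = 21459/(-25588) = 21459*(-1/25588) = -21459/25588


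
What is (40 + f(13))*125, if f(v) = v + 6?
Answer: 7375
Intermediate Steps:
f(v) = 6 + v
(40 + f(13))*125 = (40 + (6 + 13))*125 = (40 + 19)*125 = 59*125 = 7375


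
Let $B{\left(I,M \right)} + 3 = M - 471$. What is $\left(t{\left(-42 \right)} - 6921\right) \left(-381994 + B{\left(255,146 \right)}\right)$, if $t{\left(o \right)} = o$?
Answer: $2662108086$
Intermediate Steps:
$B{\left(I,M \right)} = -474 + M$ ($B{\left(I,M \right)} = -3 + \left(M - 471\right) = -3 + \left(-471 + M\right) = -474 + M$)
$\left(t{\left(-42 \right)} - 6921\right) \left(-381994 + B{\left(255,146 \right)}\right) = \left(-42 - 6921\right) \left(-381994 + \left(-474 + 146\right)\right) = - 6963 \left(-381994 - 328\right) = \left(-6963\right) \left(-382322\right) = 2662108086$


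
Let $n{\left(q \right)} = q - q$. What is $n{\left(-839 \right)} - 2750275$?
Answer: $-2750275$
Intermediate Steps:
$n{\left(q \right)} = 0$
$n{\left(-839 \right)} - 2750275 = 0 - 2750275 = -2750275$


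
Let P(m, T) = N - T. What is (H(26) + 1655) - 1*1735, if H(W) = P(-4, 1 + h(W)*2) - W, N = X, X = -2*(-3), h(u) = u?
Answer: -153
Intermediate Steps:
X = 6
N = 6
P(m, T) = 6 - T
H(W) = 5 - 3*W (H(W) = (6 - (1 + W*2)) - W = (6 - (1 + 2*W)) - W = (6 + (-1 - 2*W)) - W = (5 - 2*W) - W = 5 - 3*W)
(H(26) + 1655) - 1*1735 = ((5 - 3*26) + 1655) - 1*1735 = ((5 - 78) + 1655) - 1735 = (-73 + 1655) - 1735 = 1582 - 1735 = -153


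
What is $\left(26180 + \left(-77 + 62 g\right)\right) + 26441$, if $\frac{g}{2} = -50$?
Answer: $46344$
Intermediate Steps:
$g = -100$ ($g = 2 \left(-50\right) = -100$)
$\left(26180 + \left(-77 + 62 g\right)\right) + 26441 = \left(26180 + \left(-77 + 62 \left(-100\right)\right)\right) + 26441 = \left(26180 - 6277\right) + 26441 = 19903 + 26441 = 46344$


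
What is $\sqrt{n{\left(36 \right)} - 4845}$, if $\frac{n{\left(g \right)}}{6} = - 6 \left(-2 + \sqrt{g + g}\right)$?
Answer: $\sqrt{-4773 - 216 \sqrt{2}} \approx 71.263 i$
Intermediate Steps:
$n{\left(g \right)} = 72 - 36 \sqrt{2} \sqrt{g}$ ($n{\left(g \right)} = 6 \left(- 6 \left(-2 + \sqrt{g + g}\right)\right) = 6 \left(- 6 \left(-2 + \sqrt{2 g}\right)\right) = 6 \left(- 6 \left(-2 + \sqrt{2} \sqrt{g}\right)\right) = 6 \left(12 - 6 \sqrt{2} \sqrt{g}\right) = 72 - 36 \sqrt{2} \sqrt{g}$)
$\sqrt{n{\left(36 \right)} - 4845} = \sqrt{\left(72 - 36 \sqrt{2} \sqrt{36}\right) - 4845} = \sqrt{\left(72 - 36 \sqrt{2} \cdot 6\right) - 4845} = \sqrt{\left(72 - 216 \sqrt{2}\right) - 4845} = \sqrt{-4773 - 216 \sqrt{2}}$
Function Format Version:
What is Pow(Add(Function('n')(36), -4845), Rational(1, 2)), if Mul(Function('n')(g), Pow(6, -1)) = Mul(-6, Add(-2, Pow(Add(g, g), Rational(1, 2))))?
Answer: Pow(Add(-4773, Mul(-216, Pow(2, Rational(1, 2)))), Rational(1, 2)) ≈ Mul(71.263, I)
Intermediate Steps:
Function('n')(g) = Add(72, Mul(-36, Pow(2, Rational(1, 2)), Pow(g, Rational(1, 2)))) (Function('n')(g) = Mul(6, Mul(-6, Add(-2, Pow(Add(g, g), Rational(1, 2))))) = Mul(6, Mul(-6, Add(-2, Pow(Mul(2, g), Rational(1, 2))))) = Mul(6, Mul(-6, Add(-2, Mul(Pow(2, Rational(1, 2)), Pow(g, Rational(1, 2)))))) = Mul(6, Add(12, Mul(-6, Pow(2, Rational(1, 2)), Pow(g, Rational(1, 2))))) = Add(72, Mul(-36, Pow(2, Rational(1, 2)), Pow(g, Rational(1, 2)))))
Pow(Add(Function('n')(36), -4845), Rational(1, 2)) = Pow(Add(Add(72, Mul(-36, Pow(2, Rational(1, 2)), Pow(36, Rational(1, 2)))), -4845), Rational(1, 2)) = Pow(Add(Add(72, Mul(-36, Pow(2, Rational(1, 2)), 6)), -4845), Rational(1, 2)) = Pow(Add(Add(72, Mul(-216, Pow(2, Rational(1, 2)))), -4845), Rational(1, 2)) = Pow(Add(-4773, Mul(-216, Pow(2, Rational(1, 2)))), Rational(1, 2))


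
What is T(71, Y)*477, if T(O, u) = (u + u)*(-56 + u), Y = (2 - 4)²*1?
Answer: -198432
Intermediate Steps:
Y = 4 (Y = (-2)²*1 = 4*1 = 4)
T(O, u) = 2*u*(-56 + u) (T(O, u) = (2*u)*(-56 + u) = 2*u*(-56 + u))
T(71, Y)*477 = (2*4*(-56 + 4))*477 = (2*4*(-52))*477 = -416*477 = -198432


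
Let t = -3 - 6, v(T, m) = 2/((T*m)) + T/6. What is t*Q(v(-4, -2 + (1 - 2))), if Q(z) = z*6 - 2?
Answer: 45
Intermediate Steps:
v(T, m) = T/6 + 2/(T*m) (v(T, m) = 2*(1/(T*m)) + T*(⅙) = 2/(T*m) + T/6 = T/6 + 2/(T*m))
Q(z) = -2 + 6*z (Q(z) = 6*z - 2 = -2 + 6*z)
t = -9
t*Q(v(-4, -2 + (1 - 2))) = -9*(-2 + 6*((⅙)*(-4) + 2/(-4*(-2 + (1 - 2))))) = -9*(-2 + 6*(-⅔ + 2*(-¼)/(-2 - 1))) = -9*(-2 + 6*(-⅔ + 2*(-¼)/(-3))) = -9*(-2 + 6*(-⅔ + 2*(-¼)*(-⅓))) = -9*(-2 + 6*(-⅔ + ⅙)) = -9*(-2 + 6*(-½)) = -9*(-2 - 3) = -9*(-5) = 45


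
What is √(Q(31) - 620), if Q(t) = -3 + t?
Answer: 4*I*√37 ≈ 24.331*I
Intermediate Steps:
√(Q(31) - 620) = √((-3 + 31) - 620) = √(28 - 620) = √(-592) = 4*I*√37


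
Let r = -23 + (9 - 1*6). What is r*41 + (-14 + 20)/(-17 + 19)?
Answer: -817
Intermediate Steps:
r = -20 (r = -23 + (9 - 6) = -23 + 3 = -20)
r*41 + (-14 + 20)/(-17 + 19) = -20*41 + (-14 + 20)/(-17 + 19) = -820 + 6/2 = -820 + 6*(½) = -820 + 3 = -817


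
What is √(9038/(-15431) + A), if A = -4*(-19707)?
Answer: √18770049742730/15431 ≈ 280.76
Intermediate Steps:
A = 78828
√(9038/(-15431) + A) = √(9038/(-15431) + 78828) = √(9038*(-1/15431) + 78828) = √(-9038/15431 + 78828) = √(1216385830/15431) = √18770049742730/15431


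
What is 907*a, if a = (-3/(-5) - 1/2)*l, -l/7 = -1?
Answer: 6349/10 ≈ 634.90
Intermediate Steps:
l = 7 (l = -7*(-1) = 7)
a = 7/10 (a = (-3/(-5) - 1/2)*7 = (-3*(-⅕) - 1*½)*7 = (⅗ - ½)*7 = (⅒)*7 = 7/10 ≈ 0.70000)
907*a = 907*(7/10) = 6349/10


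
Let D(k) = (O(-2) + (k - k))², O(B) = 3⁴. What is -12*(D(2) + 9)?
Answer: -78840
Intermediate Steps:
O(B) = 81
D(k) = 6561 (D(k) = (81 + (k - k))² = (81 + 0)² = 81² = 6561)
-12*(D(2) + 9) = -12*(6561 + 9) = -12*6570 = -78840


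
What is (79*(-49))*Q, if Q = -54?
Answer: 209034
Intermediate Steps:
(79*(-49))*Q = (79*(-49))*(-54) = -3871*(-54) = 209034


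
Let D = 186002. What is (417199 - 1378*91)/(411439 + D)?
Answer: 97267/199147 ≈ 0.48842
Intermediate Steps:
(417199 - 1378*91)/(411439 + D) = (417199 - 1378*91)/(411439 + 186002) = (417199 - 125398)/597441 = 291801*(1/597441) = 97267/199147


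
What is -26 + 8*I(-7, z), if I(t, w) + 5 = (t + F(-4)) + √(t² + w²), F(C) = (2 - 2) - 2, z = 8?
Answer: -138 + 8*√113 ≈ -52.959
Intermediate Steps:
F(C) = -2 (F(C) = 0 - 2 = -2)
I(t, w) = -7 + t + √(t² + w²) (I(t, w) = -5 + ((t - 2) + √(t² + w²)) = -5 + ((-2 + t) + √(t² + w²)) = -5 + (-2 + t + √(t² + w²)) = -7 + t + √(t² + w²))
-26 + 8*I(-7, z) = -26 + 8*(-7 - 7 + √((-7)² + 8²)) = -26 + 8*(-7 - 7 + √(49 + 64)) = -26 + 8*(-7 - 7 + √113) = -26 + 8*(-14 + √113) = -26 + (-112 + 8*√113) = -138 + 8*√113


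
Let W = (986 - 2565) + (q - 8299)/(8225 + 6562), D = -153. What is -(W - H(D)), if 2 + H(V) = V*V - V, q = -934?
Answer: 371739626/14787 ≈ 25140.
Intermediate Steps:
H(V) = -2 + V² - V (H(V) = -2 + (V*V - V) = -2 + (V² - V) = -2 + V² - V)
W = -23357906/14787 (W = (986 - 2565) + (-934 - 8299)/(8225 + 6562) = -1579 - 9233/14787 = -23357906/14787 ≈ -1579.6)
-(W - H(D)) = -(-23357906/14787 - (-2 + (-153)² - 1*(-153))) = -(-23357906/14787 - (-2 + 23409 + 153)) = -(-23357906/14787 - 1*23560) = -(-23357906/14787 - 23560) = -1*(-371739626/14787) = 371739626/14787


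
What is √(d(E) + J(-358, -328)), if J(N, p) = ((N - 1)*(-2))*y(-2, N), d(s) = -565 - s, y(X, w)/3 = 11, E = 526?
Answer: √22603 ≈ 150.34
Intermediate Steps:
y(X, w) = 33 (y(X, w) = 3*11 = 33)
J(N, p) = 66 - 66*N (J(N, p) = ((N - 1)*(-2))*33 = ((-1 + N)*(-2))*33 = (2 - 2*N)*33 = 66 - 66*N)
√(d(E) + J(-358, -328)) = √((-565 - 1*526) + (66 - 66*(-358))) = √((-565 - 526) + (66 + 23628)) = √(-1091 + 23694) = √22603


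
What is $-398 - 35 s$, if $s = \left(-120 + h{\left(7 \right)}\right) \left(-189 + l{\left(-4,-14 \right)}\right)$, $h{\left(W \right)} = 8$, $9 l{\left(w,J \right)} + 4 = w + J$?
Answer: $- \frac{6757742}{9} \approx -7.5086 \cdot 10^{5}$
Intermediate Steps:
$l{\left(w,J \right)} = - \frac{4}{9} + \frac{J}{9} + \frac{w}{9}$ ($l{\left(w,J \right)} = - \frac{4}{9} + \frac{w + J}{9} = - \frac{4}{9} + \frac{J + w}{9} = - \frac{4}{9} + \left(\frac{J}{9} + \frac{w}{9}\right) = - \frac{4}{9} + \frac{J}{9} + \frac{w}{9}$)
$s = \frac{192976}{9}$ ($s = \left(-120 + 8\right) \left(-189 + \left(- \frac{4}{9} + \frac{1}{9} \left(-14\right) + \frac{1}{9} \left(-4\right)\right)\right) = - 112 \left(-189 - \frac{22}{9}\right) = \left(-112\right) \left(- \frac{1723}{9}\right) = \frac{192976}{9} \approx 21442.0$)
$-398 - 35 s = -398 - \frac{6754160}{9} = - \frac{6757742}{9}$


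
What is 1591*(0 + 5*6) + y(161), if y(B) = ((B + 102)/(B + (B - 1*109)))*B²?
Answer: 16983713/213 ≈ 79736.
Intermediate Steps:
y(B) = B²*(102 + B)/(-109 + 2*B) (y(B) = ((102 + B)/(B + (B - 109)))*B² = ((102 + B)/(B + (-109 + B)))*B² = ((102 + B)/(-109 + 2*B))*B² = B²*(102 + B)/(-109 + 2*B))
1591*(0 + 5*6) + y(161) = 1591*(0 + 5*6) + 161²*(102 + 161)/(-109 + 2*161) = 1591*(0 + 30) + 25921*263/(-109 + 322) = 1591*30 + 25921*263/213 = 47730 + 25921*(1/213)*263 = 47730 + 6817223/213 = 16983713/213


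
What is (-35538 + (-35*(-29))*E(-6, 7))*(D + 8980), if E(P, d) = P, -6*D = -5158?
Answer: -409605644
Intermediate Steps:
D = 2579/3 (D = -1/6*(-5158) = 2579/3 ≈ 859.67)
(-35538 + (-35*(-29))*E(-6, 7))*(D + 8980) = (-35538 - 35*(-29)*(-6))*(2579/3 + 8980) = (-35538 + 1015*(-6))*(29519/3) = (-35538 - 6090)*(29519/3) = -41628*29519/3 = -409605644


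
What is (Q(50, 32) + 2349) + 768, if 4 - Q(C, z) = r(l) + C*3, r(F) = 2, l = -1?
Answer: 2969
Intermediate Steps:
Q(C, z) = 2 - 3*C (Q(C, z) = 4 - (2 + C*3) = 4 - (2 + 3*C) = 4 + (-2 - 3*C) = 2 - 3*C)
(Q(50, 32) + 2349) + 768 = ((2 - 3*50) + 2349) + 768 = ((2 - 150) + 2349) + 768 = (-148 + 2349) + 768 = 2201 + 768 = 2969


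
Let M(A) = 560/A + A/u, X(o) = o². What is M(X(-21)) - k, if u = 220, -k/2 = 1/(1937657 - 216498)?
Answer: 7101035147/2168660340 ≈ 3.2744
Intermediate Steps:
k = -2/1721159 (k = -2/(1937657 - 216498) = -2/1721159 ≈ -1.1620e-6)
M(A) = 560/A + A/220
M(X(-21)) - k = (560/((-21)²) + (1/220)*(-21)²) - 1*(-2/1721159) = (560/441 + (1/220)*441) + 2/1721159 = (560*(1/441) + 441/220) + 2/1721159 = (80/63 + 441/220) + 2/1721159 = 45383/13860 + 2/1721159 = 7101035147/2168660340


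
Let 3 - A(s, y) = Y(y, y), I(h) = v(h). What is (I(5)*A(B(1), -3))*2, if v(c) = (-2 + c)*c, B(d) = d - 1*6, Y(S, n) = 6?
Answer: -90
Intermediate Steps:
B(d) = -6 + d (B(d) = d - 6 = -6 + d)
v(c) = c*(-2 + c)
I(h) = h*(-2 + h)
A(s, y) = -3 (A(s, y) = 3 - 1*6 = 3 - 6 = -3)
(I(5)*A(B(1), -3))*2 = ((5*(-2 + 5))*(-3))*2 = ((5*3)*(-3))*2 = (15*(-3))*2 = -45*2 = -90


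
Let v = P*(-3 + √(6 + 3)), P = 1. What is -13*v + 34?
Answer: 34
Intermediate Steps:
v = 0 (v = 1*(-3 + √(6 + 3)) = 1*(-3 + √9) = 1*(-3 + 3) = 1*0 = 0)
-13*v + 34 = -13*0 + 34 = 0 + 34 = 34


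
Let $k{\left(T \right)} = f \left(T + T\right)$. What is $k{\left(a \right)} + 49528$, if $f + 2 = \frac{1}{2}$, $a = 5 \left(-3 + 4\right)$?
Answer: $49513$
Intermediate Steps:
$a = 5$ ($a = 5 \cdot 1 = 5$)
$f = - \frac{3}{2}$ ($f = -2 + \frac{1}{2} = - \frac{3}{2} \approx -1.5$)
$k{\left(T \right)} = - 3 T$ ($k{\left(T \right)} = - \frac{3 \left(T + T\right)}{2} = - \frac{3 \cdot 2 T}{2} = - 3 T$)
$k{\left(a \right)} + 49528 = \left(-3\right) 5 + 49528 = -15 + 49528 = 49513$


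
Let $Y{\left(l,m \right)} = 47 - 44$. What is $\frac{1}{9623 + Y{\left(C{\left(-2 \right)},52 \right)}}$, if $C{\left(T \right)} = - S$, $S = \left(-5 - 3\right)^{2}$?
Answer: $\frac{1}{9626} \approx 0.00010389$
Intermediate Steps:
$S = 64$ ($S = \left(-8\right)^{2} = 64$)
$C{\left(T \right)} = -64$ ($C{\left(T \right)} = \left(-1\right) 64 = -64$)
$Y{\left(l,m \right)} = 3$ ($Y{\left(l,m \right)} = 47 - 44 = 3$)
$\frac{1}{9623 + Y{\left(C{\left(-2 \right)},52 \right)}} = \frac{1}{9623 + 3} = \frac{1}{9626}$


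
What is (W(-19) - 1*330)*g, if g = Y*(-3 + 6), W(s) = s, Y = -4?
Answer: 4188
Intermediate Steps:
g = -12 (g = -4*(-3 + 6) = -4*3 = -12)
(W(-19) - 1*330)*g = (-19 - 1*330)*(-12) = (-19 - 330)*(-12) = -349*(-12) = 4188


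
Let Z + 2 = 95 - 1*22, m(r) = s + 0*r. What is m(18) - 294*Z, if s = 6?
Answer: -20868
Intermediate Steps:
m(r) = 6 (m(r) = 6 + 0*r = 6 + 0 = 6)
Z = 71 (Z = -2 + (95 - 1*22) = -2 + (95 - 22) = -2 + 73 = 71)
m(18) - 294*Z = 6 - 294*71 = 6 - 20874 = -20868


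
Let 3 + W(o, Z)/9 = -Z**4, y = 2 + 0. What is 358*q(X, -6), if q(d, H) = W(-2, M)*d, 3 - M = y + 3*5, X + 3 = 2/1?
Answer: 123786018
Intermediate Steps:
X = -1 (X = -3 + 2/1 = -3 + 2*1 = -3 + 2 = -1)
y = 2
M = -14 (M = 3 - (2 + 3*5) = 3 - (2 + 15) = 3 - 1*17 = 3 - 17 = -14)
W(o, Z) = -27 - 9*Z**4 (W(o, Z) = -27 + 9*(-Z**4) = -27 - 9*Z**4)
q(d, H) = -345771*d (q(d, H) = (-27 - 9*(-14)**4)*d = (-27 - 9*38416)*d = (-27 - 345744)*d = -345771*d)
358*q(X, -6) = 358*(-345771*(-1)) = 358*345771 = 123786018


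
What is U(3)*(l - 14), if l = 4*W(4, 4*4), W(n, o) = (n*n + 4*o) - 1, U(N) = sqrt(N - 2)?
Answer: 302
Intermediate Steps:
U(N) = sqrt(-2 + N)
W(n, o) = -1 + n**2 + 4*o (W(n, o) = (n**2 + 4*o) - 1 = -1 + n**2 + 4*o)
l = 316 (l = 4*(-1 + 4**2 + 4*(4*4)) = 4*(-1 + 16 + 4*16) = 4*(-1 + 16 + 64) = 4*79 = 316)
U(3)*(l - 14) = sqrt(-2 + 3)*(316 - 14) = sqrt(1)*302 = 1*302 = 302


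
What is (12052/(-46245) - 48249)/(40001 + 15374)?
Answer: -2231287057/2560816875 ≈ -0.87132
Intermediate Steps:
(12052/(-46245) - 48249)/(40001 + 15374) = (12052*(-1/46245) - 48249)/55375 = (-12052/46245 - 48249)*(1/55375) = -2231287057/46245*1/55375 = -2231287057/2560816875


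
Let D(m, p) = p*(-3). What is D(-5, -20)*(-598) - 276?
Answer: -36156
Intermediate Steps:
D(m, p) = -3*p
D(-5, -20)*(-598) - 276 = -3*(-20)*(-598) - 276 = 60*(-598) - 276 = -35880 - 276 = -36156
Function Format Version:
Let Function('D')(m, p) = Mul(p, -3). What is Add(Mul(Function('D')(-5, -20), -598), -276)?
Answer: -36156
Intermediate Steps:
Function('D')(m, p) = Mul(-3, p)
Add(Mul(Function('D')(-5, -20), -598), -276) = Add(Mul(Mul(-3, -20), -598), -276) = Add(Mul(60, -598), -276) = Add(-35880, -276) = -36156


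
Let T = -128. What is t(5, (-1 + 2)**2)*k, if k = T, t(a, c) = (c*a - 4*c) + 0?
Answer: -128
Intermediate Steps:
t(a, c) = -4*c + a*c (t(a, c) = (a*c - 4*c) + 0 = (-4*c + a*c) + 0 = -4*c + a*c)
k = -128
t(5, (-1 + 2)**2)*k = ((-1 + 2)**2*(-4 + 5))*(-128) = (1**2*1)*(-128) = (1*1)*(-128) = 1*(-128) = -128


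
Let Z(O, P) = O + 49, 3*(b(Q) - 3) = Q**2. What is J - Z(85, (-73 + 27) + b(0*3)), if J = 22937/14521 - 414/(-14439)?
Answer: -9252803103/69889573 ≈ -132.39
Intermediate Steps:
b(Q) = 3 + Q**2/3
Z(O, P) = 49 + O
J = 112399679/69889573 (J = 22937*(1/14521) - 414*(-1/14439) = 22937/14521 + 138/4813 = 112399679/69889573 ≈ 1.6082)
J - Z(85, (-73 + 27) + b(0*3)) = 112399679/69889573 - (49 + 85) = 112399679/69889573 - 1*134 = 112399679/69889573 - 134 = -9252803103/69889573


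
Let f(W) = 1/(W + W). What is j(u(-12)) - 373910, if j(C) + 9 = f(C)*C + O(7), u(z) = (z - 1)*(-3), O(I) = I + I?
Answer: -747809/2 ≈ -3.7390e+5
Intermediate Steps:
f(W) = 1/(2*W)
O(I) = 2*I
u(z) = 3 - 3*z (u(z) = (-1 + z)*(-3) = 3 - 3*z)
j(C) = 11/2 (j(C) = -9 + ((1/(2*C))*C + 2*7) = -9 + (1/2 + 14) = -9 + 29/2 = 11/2)
j(u(-12)) - 373910 = 11/2 - 373910 = -747809/2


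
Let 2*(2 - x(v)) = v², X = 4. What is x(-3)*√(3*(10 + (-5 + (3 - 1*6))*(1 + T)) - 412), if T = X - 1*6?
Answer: -5*I*√358/2 ≈ -47.302*I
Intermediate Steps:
T = -2 (T = 4 - 1*6 = 4 - 6 = -2)
x(v) = 2 - v²/2
x(-3)*√(3*(10 + (-5 + (3 - 1*6))*(1 + T)) - 412) = (2 - ½*(-3)²)*√(3*(10 + (-5 + (3 - 1*6))*(1 - 2)) - 412) = (2 - ½*9)*√(3*(10 + (-5 + (3 - 6))*(-1)) - 412) = (2 - 9/2)*√(3*(10 + (-5 - 3)*(-1)) - 412) = -5*√(3*(10 - 8*(-1)) - 412)/2 = -5*√(3*(10 + 8) - 412)/2 = -5*√(3*18 - 412)/2 = -5*√(54 - 412)/2 = -5*I*√358/2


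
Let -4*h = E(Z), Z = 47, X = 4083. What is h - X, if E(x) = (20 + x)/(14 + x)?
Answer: -996319/244 ≈ -4083.3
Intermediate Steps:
E(x) = (20 + x)/(14 + x)
h = -67/244 (h = -(20 + 47)/(4*(14 + 47)) = -67/(4*61) = -67/244 ≈ -0.27459)
h - X = -67/244 - 1*4083 = -67/244 - 4083 = -996319/244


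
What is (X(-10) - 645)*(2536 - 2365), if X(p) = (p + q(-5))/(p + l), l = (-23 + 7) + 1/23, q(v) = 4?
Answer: -21940839/199 ≈ -1.1026e+5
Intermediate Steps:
l = -367/23 (l = -16 + 1/23 = -367/23 ≈ -15.957)
X(p) = (4 + p)/(-367/23 + p) (X(p) = (p + 4)/(p - 367/23) = (4 + p)/(-367/23 + p))
(X(-10) - 645)*(2536 - 2365) = (23*(4 - 10)/(-367 + 23*(-10)) - 645)*(2536 - 2365) = (23*(-6)/(-367 - 230) - 645)*171 = (23*(-6)/(-597) - 645)*171 = (23*(-1/597)*(-6) - 645)*171 = (46/199 - 645)*171 = -128309/199*171 = -21940839/199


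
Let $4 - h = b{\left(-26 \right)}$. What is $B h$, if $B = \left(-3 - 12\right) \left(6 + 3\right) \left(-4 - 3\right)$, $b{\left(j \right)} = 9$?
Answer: $-4725$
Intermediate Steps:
$h = -5$ ($h = 4 - 9 = -5$)
$B = 945$ ($B = - 15 \cdot 9 \left(-7\right) = \left(-15\right) \left(-63\right) = 945$)
$B h = 945 \left(-5\right) = -4725$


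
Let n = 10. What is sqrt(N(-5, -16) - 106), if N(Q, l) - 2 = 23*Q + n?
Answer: I*sqrt(209) ≈ 14.457*I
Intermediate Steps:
N(Q, l) = 12 + 23*Q (N(Q, l) = 2 + (23*Q + 10) = 2 + (10 + 23*Q) = 12 + 23*Q)
sqrt(N(-5, -16) - 106) = sqrt((12 + 23*(-5)) - 106) = sqrt((12 - 115) - 106) = sqrt(-103 - 106) = sqrt(-209) = I*sqrt(209)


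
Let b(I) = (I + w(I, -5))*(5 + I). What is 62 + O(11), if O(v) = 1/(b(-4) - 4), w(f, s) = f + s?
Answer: 1053/17 ≈ 61.941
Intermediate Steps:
b(I) = (-5 + 2*I)*(5 + I) (b(I) = (I + (I - 5))*(5 + I) = (I + (-5 + I))*(5 + I) = (-5 + 2*I)*(5 + I))
O(v) = -1/17 (O(v) = 1/((-25 + 2*(-4)² + 5*(-4)) - 4) = 1/((-25 + 2*16 - 20) - 4) = 1/((-25 + 32 - 20) - 4) = 1/(-13 - 4) = 1/(-17) = -1/17)
62 + O(11) = 62 - 1/17 = 1053/17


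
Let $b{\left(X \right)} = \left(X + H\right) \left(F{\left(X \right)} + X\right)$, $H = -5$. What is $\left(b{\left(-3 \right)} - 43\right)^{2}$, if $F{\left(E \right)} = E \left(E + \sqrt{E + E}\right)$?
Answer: $4825 - 4368 i \sqrt{6} \approx 4825.0 - 10699.0 i$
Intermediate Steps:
$F{\left(E \right)} = E \left(E + \sqrt{2} \sqrt{E}\right)$ ($F{\left(E \right)} = E \left(E + \sqrt{2 E}\right) = E \left(E + \sqrt{2} \sqrt{E}\right)$)
$b{\left(X \right)} = \left(-5 + X\right) \left(X + X^{2} + \sqrt{2} X^{\frac{3}{2}}\right)$ ($b{\left(X \right)} = \left(X - 5\right) \left(\left(X^{2} + \sqrt{2} X^{\frac{3}{2}}\right) + X\right) = \left(-5 + X\right) \left(X + X^{2} + \sqrt{2} X^{\frac{3}{2}}\right)$)
$\left(b{\left(-3 \right)} - 43\right)^{2} = \left(\left(\left(-3\right)^{3} - -15 - 4 \left(-3\right)^{2} + \sqrt{2} \left(-3\right)^{\frac{5}{2}} - 5 \sqrt{2} \left(-3\right)^{\frac{3}{2}}\right) - 43\right)^{2} = \left(\left(-27 + 15 - 36 + \sqrt{2} \cdot 9 i \sqrt{3} - 5 \sqrt{2} \left(- 3 i \sqrt{3}\right)\right) - 43\right)^{2} = \left(\left(-27 + 15 - 36 + 9 i \sqrt{6} + 15 i \sqrt{6}\right) - 43\right)^{2} = \left(\left(-48 + 24 i \sqrt{6}\right) - 43\right)^{2} = \left(-91 + 24 i \sqrt{6}\right)^{2}$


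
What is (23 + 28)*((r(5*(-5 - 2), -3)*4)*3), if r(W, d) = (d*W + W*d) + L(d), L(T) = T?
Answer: 126684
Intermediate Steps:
r(W, d) = d + 2*W*d (r(W, d) = (d*W + W*d) + d = (W*d + W*d) + d = 2*W*d + d = d + 2*W*d)
(23 + 28)*((r(5*(-5 - 2), -3)*4)*3) = (23 + 28)*((-3*(1 + 2*(5*(-5 - 2)))*4)*3) = 51*((-3*(1 + 2*(5*(-7)))*4)*3) = 51*((-3*(1 + 2*(-35))*4)*3) = 51*((-3*(1 - 70)*4)*3) = 51*((-3*(-69)*4)*3) = 51*((207*4)*3) = 51*(828*3) = 51*2484 = 126684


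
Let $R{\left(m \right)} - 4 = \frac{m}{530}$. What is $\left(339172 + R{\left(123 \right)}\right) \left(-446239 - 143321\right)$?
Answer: $- \frac{10598131187268}{53} \approx -1.9996 \cdot 10^{11}$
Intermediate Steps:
$R{\left(m \right)} = 4 + \frac{m}{530}$
$\left(339172 + R{\left(123 \right)}\right) \left(-446239 - 143321\right) = \left(339172 + \left(4 + \frac{1}{530} \cdot 123\right)\right) \left(-446239 - 143321\right) = \left(339172 + \left(4 + \frac{123}{530}\right)\right) \left(-589560\right) = \left(339172 + \frac{2243}{530}\right) \left(-589560\right) = \frac{179763403}{530} \left(-589560\right) = - \frac{10598131187268}{53}$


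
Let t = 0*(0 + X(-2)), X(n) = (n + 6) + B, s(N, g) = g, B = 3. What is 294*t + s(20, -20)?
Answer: -20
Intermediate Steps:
X(n) = 9 + n (X(n) = (n + 6) + 3 = (6 + n) + 3 = 9 + n)
t = 0 (t = 0*(0 + (9 - 2)) = 0*(0 + 7) = 0*7 = 0)
294*t + s(20, -20) = 294*0 - 20 = 0 - 20 = -20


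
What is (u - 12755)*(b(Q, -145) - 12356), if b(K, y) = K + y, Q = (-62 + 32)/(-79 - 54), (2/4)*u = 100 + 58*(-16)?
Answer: 23959771833/133 ≈ 1.8015e+8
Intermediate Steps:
u = -1656 (u = 2*(100 + 58*(-16)) = 2*(100 - 928) = 2*(-828) = -1656)
Q = 30/133 (Q = -30/(-133) = -30*(-1/133) = 30/133 ≈ 0.22556)
(u - 12755)*(b(Q, -145) - 12356) = (-1656 - 12755)*((30/133 - 145) - 12356) = -14411*(-19255/133 - 12356) = -14411*(-1662603/133) = 23959771833/133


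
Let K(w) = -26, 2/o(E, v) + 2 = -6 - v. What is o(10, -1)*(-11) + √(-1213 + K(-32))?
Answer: 22/7 + I*√1239 ≈ 3.1429 + 35.199*I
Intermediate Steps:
o(E, v) = 2/(-8 - v) (o(E, v) = 2/(-2 + (-6 - v)) = 2/(-8 - v))
o(10, -1)*(-11) + √(-1213 + K(-32)) = -2/(8 - 1)*(-11) + √(-1213 - 26) = -2/7*(-11) + √(-1239) = -2*⅐*(-11) + I*√1239 = -2/7*(-11) + I*√1239 = 22/7 + I*√1239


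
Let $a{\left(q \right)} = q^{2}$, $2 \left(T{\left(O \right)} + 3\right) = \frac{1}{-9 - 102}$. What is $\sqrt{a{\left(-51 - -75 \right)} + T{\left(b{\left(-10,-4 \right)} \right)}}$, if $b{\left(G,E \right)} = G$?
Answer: $\frac{\sqrt{28239510}}{222} \approx 23.937$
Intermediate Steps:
$T{\left(O \right)} = - \frac{667}{222}$ ($T{\left(O \right)} = -3 + \frac{1}{2 \left(-9 - 102\right)} = -3 + \frac{1}{2 \left(-111\right)} = -3 + \frac{1}{2} \left(- \frac{1}{111}\right) = -3 - \frac{1}{222} = - \frac{667}{222}$)
$\sqrt{a{\left(-51 - -75 \right)} + T{\left(b{\left(-10,-4 \right)} \right)}} = \sqrt{\left(-51 - -75\right)^{2} - \frac{667}{222}} = \sqrt{\left(-51 + 75\right)^{2} - \frac{667}{222}} = \sqrt{24^{2} - \frac{667}{222}} = \sqrt{576 - \frac{667}{222}} = \sqrt{\frac{127205}{222}} = \frac{\sqrt{28239510}}{222}$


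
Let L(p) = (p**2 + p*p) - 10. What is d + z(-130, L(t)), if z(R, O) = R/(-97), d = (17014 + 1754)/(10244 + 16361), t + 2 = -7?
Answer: 310538/151805 ≈ 2.0456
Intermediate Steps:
t = -9 (t = -2 - 7 = -9)
L(p) = -10 + 2*p**2 (L(p) = (p**2 + p**2) - 10 = 2*p**2 - 10 = -10 + 2*p**2)
d = 1104/1565 (d = 18768/26605 = 18768*(1/26605) = 1104/1565 ≈ 0.70543)
z(R, O) = -R/97 (z(R, O) = R*(-1/97) = -R/97)
d + z(-130, L(t)) = 1104/1565 - 1/97*(-130) = 1104/1565 + 130/97 = 310538/151805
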